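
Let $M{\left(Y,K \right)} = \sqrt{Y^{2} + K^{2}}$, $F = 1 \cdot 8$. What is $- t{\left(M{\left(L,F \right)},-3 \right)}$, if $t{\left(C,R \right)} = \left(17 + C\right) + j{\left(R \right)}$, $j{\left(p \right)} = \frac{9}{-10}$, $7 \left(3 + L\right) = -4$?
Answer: $- \frac{161}{10} - \frac{\sqrt{3761}}{7} \approx -24.861$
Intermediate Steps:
$L = - \frac{25}{7}$ ($L = -3 + \frac{1}{7} \left(-4\right) = -3 - \frac{4}{7} = - \frac{25}{7} \approx -3.5714$)
$j{\left(p \right)} = - \frac{9}{10}$ ($j{\left(p \right)} = 9 \left(- \frac{1}{10}\right) = - \frac{9}{10}$)
$F = 8$
$M{\left(Y,K \right)} = \sqrt{K^{2} + Y^{2}}$
$t{\left(C,R \right)} = \frac{161}{10} + C$ ($t{\left(C,R \right)} = \left(17 + C\right) - \frac{9}{10} = \frac{161}{10} + C$)
$- t{\left(M{\left(L,F \right)},-3 \right)} = - (\frac{161}{10} + \sqrt{8^{2} + \left(- \frac{25}{7}\right)^{2}}) = - (\frac{161}{10} + \sqrt{64 + \frac{625}{49}}) = - (\frac{161}{10} + \sqrt{\frac{3761}{49}}) = - (\frac{161}{10} + \frac{\sqrt{3761}}{7}) = - \frac{161}{10} - \frac{\sqrt{3761}}{7}$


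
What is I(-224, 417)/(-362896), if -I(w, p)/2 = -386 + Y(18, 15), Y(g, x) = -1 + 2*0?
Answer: -387/181448 ≈ -0.0021328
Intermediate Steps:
Y(g, x) = -1 (Y(g, x) = -1 + 0 = -1)
I(w, p) = 774 (I(w, p) = -2*(-386 - 1) = -2*(-387) = 774)
I(-224, 417)/(-362896) = 774/(-362896) = 774*(-1/362896) = -387/181448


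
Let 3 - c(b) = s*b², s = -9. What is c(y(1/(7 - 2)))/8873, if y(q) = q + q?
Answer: 111/221825 ≈ 0.00050039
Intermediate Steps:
y(q) = 2*q
c(b) = 3 + 9*b² (c(b) = 3 - (-9)*b² = 3 + 9*b²)
c(y(1/(7 - 2)))/8873 = (3 + 9*(2/(7 - 2))²)/8873 = (3 + 9*(2/5)²)*(1/8873) = (3 + 9*(2*(⅕))²)*(1/8873) = (3 + 9*(⅖)²)*(1/8873) = (3 + 9*(4/25))*(1/8873) = (3 + 36/25)*(1/8873) = (111/25)*(1/8873) = 111/221825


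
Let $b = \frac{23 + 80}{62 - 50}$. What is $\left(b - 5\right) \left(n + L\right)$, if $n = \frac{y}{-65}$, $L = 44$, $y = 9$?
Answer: $\frac{122593}{780} \approx 157.17$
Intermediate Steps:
$n = - \frac{9}{65}$ ($n = \frac{9}{-65} = 9 \left(- \frac{1}{65}\right) = - \frac{9}{65} \approx -0.13846$)
$b = \frac{103}{12} \approx 8.5833$
$\left(b - 5\right) \left(n + L\right) = \left(\frac{103}{12} - 5\right) \left(- \frac{9}{65} + 44\right) = \frac{43}{12} \cdot \frac{2851}{65} = \frac{122593}{780}$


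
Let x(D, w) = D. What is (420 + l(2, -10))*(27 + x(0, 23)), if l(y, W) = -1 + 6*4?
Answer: 11961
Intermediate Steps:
l(y, W) = 23 (l(y, W) = -1 + 24 = 23)
(420 + l(2, -10))*(27 + x(0, 23)) = (420 + 23)*(27 + 0) = 443*27 = 11961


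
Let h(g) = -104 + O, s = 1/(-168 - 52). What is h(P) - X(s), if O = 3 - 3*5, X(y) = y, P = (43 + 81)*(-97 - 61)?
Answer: -25519/220 ≈ -116.00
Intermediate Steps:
P = -19592 (P = 124*(-158) = -19592)
s = -1/220 (s = 1/(-220) = -1/220 ≈ -0.0045455)
O = -12 (O = 3 - 15 = -12)
h(g) = -116 (h(g) = -104 - 12 = -116)
h(P) - X(s) = -116 - 1*(-1/220) = -116 + 1/220 = -25519/220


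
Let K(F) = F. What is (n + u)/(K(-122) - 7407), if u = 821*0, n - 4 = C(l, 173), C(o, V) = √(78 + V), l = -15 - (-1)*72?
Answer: -4/7529 - √251/7529 ≈ -0.0026355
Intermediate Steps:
l = 57 (l = -15 - 1*(-72) = -15 + 72 = 57)
n = 4 + √251 (n = 4 + √(78 + 173) = 4 + √251 ≈ 19.843)
u = 0
(n + u)/(K(-122) - 7407) = ((4 + √251) + 0)/(-122 - 7407) = (4 + √251)/(-7529) = (4 + √251)*(-1/7529) = -4/7529 - √251/7529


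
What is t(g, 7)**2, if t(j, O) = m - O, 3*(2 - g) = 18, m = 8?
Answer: 1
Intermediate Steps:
g = -4 (g = 2 - 1/3*18 = 2 - 6 = -4)
t(j, O) = 8 - O
t(g, 7)**2 = (8 - 1*7)**2 = (8 - 7)**2 = 1**2 = 1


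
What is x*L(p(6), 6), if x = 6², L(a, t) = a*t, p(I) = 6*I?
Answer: 7776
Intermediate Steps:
x = 36
x*L(p(6), 6) = 36*((6*6)*6) = 36*(36*6) = 36*216 = 7776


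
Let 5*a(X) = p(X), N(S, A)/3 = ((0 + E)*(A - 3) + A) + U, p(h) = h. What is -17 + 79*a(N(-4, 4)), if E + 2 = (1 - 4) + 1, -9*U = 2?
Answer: -413/15 ≈ -27.533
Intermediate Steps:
U = -2/9 (U = -⅑*2 = -2/9 ≈ -0.22222)
E = -4 (E = -2 + ((1 - 4) + 1) = -2 + (-3 + 1) = -2 - 2 = -4)
N(S, A) = 106/3 - 9*A (N(S, A) = 3*(((0 - 4)*(A - 3) + A) - 2/9) = 3*((-4*(-3 + A) + A) - 2/9) = 3*(((12 - 4*A) + A) - 2/9) = 3*((12 - 3*A) - 2/9) = 3*(106/9 - 3*A) = 106/3 - 9*A)
a(X) = X/5
-17 + 79*a(N(-4, 4)) = -17 + 79*((106/3 - 9*4)/5) = -17 + 79*((106/3 - 36)/5) = -17 + 79*((⅕)*(-⅔)) = -17 + 79*(-2/15) = -17 - 158/15 = -413/15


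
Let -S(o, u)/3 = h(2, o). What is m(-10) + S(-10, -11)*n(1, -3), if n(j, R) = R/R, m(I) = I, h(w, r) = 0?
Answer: -10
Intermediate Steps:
S(o, u) = 0 (S(o, u) = -3*0 = 0)
n(j, R) = 1
m(-10) + S(-10, -11)*n(1, -3) = -10 + 0*1 = -10 + 0 = -10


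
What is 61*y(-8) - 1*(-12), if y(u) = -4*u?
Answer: 1964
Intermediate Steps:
61*y(-8) - 1*(-12) = 61*(-4*(-8)) - 1*(-12) = 61*32 + 12 = 1952 + 12 = 1964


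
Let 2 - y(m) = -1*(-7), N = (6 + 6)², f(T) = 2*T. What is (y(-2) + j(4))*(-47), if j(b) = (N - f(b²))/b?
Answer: -1081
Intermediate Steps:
N = 144 (N = 12² = 144)
j(b) = (144 - 2*b²)/b
y(m) = -5 (y(m) = 2 - (-1)*(-7) = 2 - 1*7 = 2 - 7 = -5)
(y(-2) + j(4))*(-47) = (-5 + (-2*4 + 144/4))*(-47) = (-5 + (-8 + 144*(¼)))*(-47) = (-5 + (-8 + 36))*(-47) = (-5 + 28)*(-47) = 23*(-47) = -1081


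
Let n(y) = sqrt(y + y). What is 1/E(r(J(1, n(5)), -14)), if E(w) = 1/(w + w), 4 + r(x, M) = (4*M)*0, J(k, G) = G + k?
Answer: -8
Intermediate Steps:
n(y) = sqrt(2)*sqrt(y) (n(y) = sqrt(2*y) = sqrt(2)*sqrt(y))
r(x, M) = -4 (r(x, M) = -4 + (4*M)*0 = -4 + 0 = -4)
E(w) = 1/(2*w)
1/E(r(J(1, n(5)), -14)) = 1/((1/2)/(-4)) = 1/((1/2)*(-1/4)) = 1/(-1/8) = -8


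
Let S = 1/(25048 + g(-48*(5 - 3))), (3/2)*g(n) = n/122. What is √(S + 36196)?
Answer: √21124584547798398/763948 ≈ 190.25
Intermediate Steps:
g(n) = n/183 (g(n) = 2*(n/122)/3 = n/183)
S = 61/1527896 (S = 1/(25048 + (-48*(5 - 3))/183) = 1/(25048 + (-48*2)/183) = 1/(25048 + (-8*12)/183) = 1/(25048 + (1/183)*(-96)) = 1/(25048 - 32/61) = 1/(1527896/61) = 61/1527896 ≈ 3.9924e-5)
√(S + 36196) = √(61/1527896 + 36196) = √(55303723677/1527896) = √21124584547798398/763948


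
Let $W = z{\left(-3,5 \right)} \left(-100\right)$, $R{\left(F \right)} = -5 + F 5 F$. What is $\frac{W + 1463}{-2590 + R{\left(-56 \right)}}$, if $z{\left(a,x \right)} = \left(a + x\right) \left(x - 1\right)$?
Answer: $\frac{663}{13085} \approx 0.050669$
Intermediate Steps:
$z{\left(a,x \right)} = \left(-1 + x\right) \left(a + x\right)$ ($z{\left(a,x \right)} = \left(a + x\right) \left(-1 + x\right) = \left(-1 + x\right) \left(a + x\right)$)
$R{\left(F \right)} = -5 + 5 F^{2}$
$W = -800$ ($W = \left(5^{2} - -3 - 5 - 15\right) \left(-100\right) = \left(25 + 3 - 5 - 15\right) \left(-100\right) = 8 \left(-100\right) = -800$)
$\frac{W + 1463}{-2590 + R{\left(-56 \right)}} = \frac{-800 + 1463}{-2590 - \left(5 - 5 \left(-56\right)^{2}\right)} = \frac{663}{-2590 + \left(-5 + 5 \cdot 3136\right)} = \frac{663}{-2590 + \left(-5 + 15680\right)} = \frac{663}{-2590 + 15675} = \frac{663}{13085}$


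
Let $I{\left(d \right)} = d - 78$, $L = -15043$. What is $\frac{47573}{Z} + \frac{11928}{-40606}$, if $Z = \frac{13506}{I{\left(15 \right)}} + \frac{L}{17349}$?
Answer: $- \frac{117454612504005}{530727871201} \approx -221.31$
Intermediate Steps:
$I{\left(d \right)} = -78 + d$ ($I{\left(d \right)} = d - 78 = -78 + d$)
$Z = - \frac{26140367}{121443}$ ($Z = \frac{13506}{-78 + 15} - \frac{15043}{17349} = \frac{13506}{-63} - \frac{15043}{17349} = 13506 \left(- \frac{1}{63}\right) - \frac{15043}{17349} = - \frac{4502}{21} - \frac{15043}{17349} = - \frac{26140367}{121443} \approx -215.25$)
$\frac{47573}{Z} + \frac{11928}{-40606} = \frac{47573}{- \frac{26140367}{121443}} + \frac{11928}{-40606} = 47573 \left(- \frac{121443}{26140367}\right) + 11928 \left(- \frac{1}{40606}\right) = - \frac{5777407839}{26140367} - \frac{5964}{20303} = - \frac{117454612504005}{530727871201}$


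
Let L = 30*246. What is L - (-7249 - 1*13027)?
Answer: 27656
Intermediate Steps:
L = 7380
L - (-7249 - 1*13027) = 7380 - (-7249 - 1*13027) = 7380 - (-7249 - 13027) = 7380 - 1*(-20276) = 7380 + 20276 = 27656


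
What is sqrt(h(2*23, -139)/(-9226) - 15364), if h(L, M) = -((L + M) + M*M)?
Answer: I*sqrt(326898021534)/4613 ≈ 123.94*I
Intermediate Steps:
h(L, M) = -L - M - M**2 (h(L, M) = -((L + M) + M**2) = -(L + M + M**2) = -L - M - M**2)
sqrt(h(2*23, -139)/(-9226) - 15364) = sqrt((-2*23 - 1*(-139) - 1*(-139)**2)/(-9226) - 15364) = sqrt((-1*46 + 139 - 1*19321)*(-1/9226) - 15364) = sqrt((-46 + 139 - 19321)*(-1/9226) - 15364) = sqrt(-19228*(-1/9226) - 15364) = sqrt(9614/4613 - 15364) = sqrt(-70864518/4613) = I*sqrt(326898021534)/4613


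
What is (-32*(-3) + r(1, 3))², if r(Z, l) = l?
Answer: 9801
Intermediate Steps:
(-32*(-3) + r(1, 3))² = (-32*(-3) + 3)² = (96 + 3)² = 99² = 9801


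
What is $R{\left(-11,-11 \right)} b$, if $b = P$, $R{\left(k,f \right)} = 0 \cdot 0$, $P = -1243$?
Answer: $0$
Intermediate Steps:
$R{\left(k,f \right)} = 0$
$b = -1243$
$R{\left(-11,-11 \right)} b = 0 \left(-1243\right) = 0$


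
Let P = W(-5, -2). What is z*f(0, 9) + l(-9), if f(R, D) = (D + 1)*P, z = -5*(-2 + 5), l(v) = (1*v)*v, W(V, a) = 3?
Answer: -369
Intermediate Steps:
P = 3
l(v) = v² (l(v) = v*v = v²)
z = -15 (z = -5*3 = -15)
f(R, D) = 3 + 3*D (f(R, D) = (D + 1)*3 = (1 + D)*3 = 3 + 3*D)
z*f(0, 9) + l(-9) = -15*(3 + 3*9) + (-9)² = -15*(3 + 27) + 81 = -15*30 + 81 = -450 + 81 = -369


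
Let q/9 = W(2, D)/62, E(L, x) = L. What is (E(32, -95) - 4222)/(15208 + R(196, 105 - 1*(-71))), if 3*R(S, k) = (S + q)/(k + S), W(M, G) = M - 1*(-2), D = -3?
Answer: -72478620/263071031 ≈ -0.27551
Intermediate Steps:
W(M, G) = 2 + M (W(M, G) = M + 2 = 2 + M)
q = 18/31 (q = 9*((2 + 2)/62) = 9*(4*(1/62)) = 9*(2/31) = 18/31 ≈ 0.58065)
R(S, k) = (18/31 + S)/(3*(S + k)) (R(S, k) = ((S + 18/31)/(k + S))/3 = ((18/31 + S)/(S + k))/3 = (18/31 + S)/(3*(S + k)))
(E(32, -95) - 4222)/(15208 + R(196, 105 - 1*(-71))) = (32 - 4222)/(15208 + (6/31 + (⅓)*196)/(196 + (105 - 1*(-71)))) = -4190/(15208 + (6/31 + 196/3)/(196 + (105 + 71))) = -4190/(15208 + (6094/93)/(196 + 176)) = -4190/(15208 + (6094/93)/372) = -4190/(15208 + (1/372)*(6094/93)) = -4190/(15208 + 3047/17298) = -4190/263071031/17298 = -4190*17298/263071031 = -72478620/263071031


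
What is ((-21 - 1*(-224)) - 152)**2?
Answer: 2601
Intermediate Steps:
((-21 - 1*(-224)) - 152)**2 = ((-21 + 224) - 152)**2 = (203 - 152)**2 = 51**2 = 2601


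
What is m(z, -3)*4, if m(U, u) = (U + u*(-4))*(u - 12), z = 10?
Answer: -1320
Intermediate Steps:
m(U, u) = (-12 + u)*(U - 4*u) (m(U, u) = (U - 4*u)*(-12 + u) = (-12 + u)*(U - 4*u))
m(z, -3)*4 = (-12*10 - 4*(-3)**2 + 48*(-3) + 10*(-3))*4 = (-120 - 4*9 - 144 - 30)*4 = (-120 - 36 - 144 - 30)*4 = -330*4 = -1320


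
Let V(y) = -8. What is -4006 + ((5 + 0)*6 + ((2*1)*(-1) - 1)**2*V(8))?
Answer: -4048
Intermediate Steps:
-4006 + ((5 + 0)*6 + ((2*1)*(-1) - 1)**2*V(8)) = -4006 + ((5 + 0)*6 + ((2*1)*(-1) - 1)**2*(-8)) = -4006 + (5*6 + (2*(-1) - 1)**2*(-8)) = -4006 + (30 + (-2 - 1)**2*(-8)) = -4006 + (30 + (-3)**2*(-8)) = -4006 + (30 + 9*(-8)) = -4006 + (30 - 72) = -4006 - 42 = -4048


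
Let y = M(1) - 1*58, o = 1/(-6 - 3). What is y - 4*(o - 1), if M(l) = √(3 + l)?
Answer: -464/9 ≈ -51.556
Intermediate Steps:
o = -⅑ (o = 1/(-9) = -⅑ ≈ -0.11111)
y = -56 (y = √(3 + 1) - 1*58 = √4 - 58 = 2 - 58 = -56)
y - 4*(o - 1) = -56 - 4*(-⅑ - 1) = -56 - 4*(-10/9) = -56 + 40/9 = -464/9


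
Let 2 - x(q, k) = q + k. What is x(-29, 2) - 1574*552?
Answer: -868819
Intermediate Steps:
x(q, k) = 2 - k - q (x(q, k) = 2 - (q + k) = 2 - (k + q) = 2 + (-k - q) = 2 - k - q)
x(-29, 2) - 1574*552 = (2 - 1*2 - 1*(-29)) - 1574*552 = (2 - 2 + 29) - 868848 = 29 - 868848 = -868819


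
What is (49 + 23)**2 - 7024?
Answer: -1840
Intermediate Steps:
(49 + 23)**2 - 7024 = 72**2 - 7024 = 5184 - 7024 = -1840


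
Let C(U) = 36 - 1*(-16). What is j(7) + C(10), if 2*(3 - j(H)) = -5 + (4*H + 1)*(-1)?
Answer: 72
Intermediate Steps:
j(H) = 6 + 2*H (j(H) = 3 - (-5 + (4*H + 1)*(-1))/2 = 3 - (-5 + (1 + 4*H)*(-1))/2 = 3 - (-5 + (-1 - 4*H))/2 = 3 - (-6 - 4*H)/2 = 3 + (3 + 2*H) = 6 + 2*H)
C(U) = 52 (C(U) = 36 + 16 = 52)
j(7) + C(10) = (6 + 2*7) + 52 = (6 + 14) + 52 = 20 + 52 = 72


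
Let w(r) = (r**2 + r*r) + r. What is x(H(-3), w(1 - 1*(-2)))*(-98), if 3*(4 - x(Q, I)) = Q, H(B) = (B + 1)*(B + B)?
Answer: 0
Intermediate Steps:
H(B) = 2*B*(1 + B) (H(B) = (1 + B)*(2*B) = 2*B*(1 + B))
w(r) = r + 2*r**2 (w(r) = (r**2 + r**2) + r = 2*r**2 + r = r + 2*r**2)
x(Q, I) = 4 - Q/3
x(H(-3), w(1 - 1*(-2)))*(-98) = (4 - 2*(-3)*(1 - 3)/3)*(-98) = (4 - 2*(-3)*(-2)/3)*(-98) = (4 - 1/3*12)*(-98) = (4 - 4)*(-98) = 0*(-98) = 0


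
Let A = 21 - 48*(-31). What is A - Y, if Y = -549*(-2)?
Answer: 411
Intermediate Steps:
Y = 1098
A = 1509 (A = 21 + 1488 = 1509)
A - Y = 1509 - 1*1098 = 1509 - 1098 = 411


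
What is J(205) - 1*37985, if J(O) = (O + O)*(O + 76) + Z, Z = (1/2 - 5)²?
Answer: 308981/4 ≈ 77245.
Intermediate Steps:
Z = 81/4 (Z = (½ - 5)² = (-9/2)² = 81/4 ≈ 20.250)
J(O) = 81/4 + 2*O*(76 + O) (J(O) = (O + O)*(O + 76) + 81/4 = (2*O)*(76 + O) + 81/4 = 2*O*(76 + O) + 81/4 = 81/4 + 2*O*(76 + O))
J(205) - 1*37985 = (81/4 + 2*205² + 152*205) - 1*37985 = (81/4 + 2*42025 + 31160) - 37985 = (81/4 + 84050 + 31160) - 37985 = 460921/4 - 37985 = 308981/4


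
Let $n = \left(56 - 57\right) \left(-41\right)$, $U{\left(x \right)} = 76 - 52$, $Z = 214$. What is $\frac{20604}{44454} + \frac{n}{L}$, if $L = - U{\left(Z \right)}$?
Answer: $- \frac{221353}{177816} \approx -1.2448$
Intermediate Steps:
$U{\left(x \right)} = 24$ ($U{\left(x \right)} = 76 - 52 = 24$)
$n = 41$ ($n = \left(-1\right) \left(-41\right) = 41$)
$L = -24$ ($L = \left(-1\right) 24 = -24$)
$\frac{20604}{44454} + \frac{n}{L} = \frac{20604}{44454} + \frac{41}{-24} = 20604 \cdot \frac{1}{44454} + 41 \left(- \frac{1}{24}\right) = \frac{3434}{7409} - \frac{41}{24} = - \frac{221353}{177816}$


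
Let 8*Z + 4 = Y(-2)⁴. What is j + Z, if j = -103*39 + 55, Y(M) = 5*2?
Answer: -5425/2 ≈ -2712.5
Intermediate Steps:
Y(M) = 10
Z = 2499/2 (Z = -½ + (⅛)*10⁴ = -½ + (⅛)*10000 = -½ + 1250 = 2499/2 ≈ 1249.5)
j = -3962 (j = -4017 + 55 = -3962)
j + Z = -3962 + 2499/2 = -5425/2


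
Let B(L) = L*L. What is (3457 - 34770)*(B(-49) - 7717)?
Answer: 166459908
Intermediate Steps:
B(L) = L²
(3457 - 34770)*(B(-49) - 7717) = (3457 - 34770)*((-49)² - 7717) = -31313*(2401 - 7717) = -31313*(-5316) = 166459908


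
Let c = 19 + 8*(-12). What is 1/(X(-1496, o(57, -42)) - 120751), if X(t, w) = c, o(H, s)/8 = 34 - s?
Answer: -1/120828 ≈ -8.2762e-6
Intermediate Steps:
o(H, s) = 272 - 8*s (o(H, s) = 8*(34 - s) = 272 - 8*s)
c = -77 (c = 19 - 96 = -77)
X(t, w) = -77
1/(X(-1496, o(57, -42)) - 120751) = 1/(-77 - 120751) = 1/(-120828) = -1/120828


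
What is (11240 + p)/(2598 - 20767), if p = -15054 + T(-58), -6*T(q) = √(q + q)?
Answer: 3814/18169 + I*√29/54507 ≈ 0.20992 + 9.8798e-5*I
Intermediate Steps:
T(q) = -√2*√q/6 (T(q) = -√(q + q)/6 = -√2*√q/6)
p = -15054 - I*√29/3 (p = -15054 - √2*√(-58)/6 = -15054 - √2*I*√58/6 = -15054 - I*√29/3 ≈ -15054.0 - 1.7951*I)
(11240 + p)/(2598 - 20767) = (11240 + (-15054 - I*√29/3))/(2598 - 20767) = (-3814 - I*√29/3)/(-18169) = (-3814 - I*√29/3)*(-1/18169) = 3814/18169 + I*√29/54507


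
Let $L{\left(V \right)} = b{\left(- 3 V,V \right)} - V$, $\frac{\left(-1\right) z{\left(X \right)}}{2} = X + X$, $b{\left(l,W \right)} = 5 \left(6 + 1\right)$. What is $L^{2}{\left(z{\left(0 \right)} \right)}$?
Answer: $1225$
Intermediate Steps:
$b{\left(l,W \right)} = 35$ ($b{\left(l,W \right)} = 5 \cdot 7 = 35$)
$z{\left(X \right)} = - 4 X$ ($z{\left(X \right)} = - 2 \left(X + X\right) = - 2 \cdot 2 X = - 4 X$)
$L{\left(V \right)} = 35 - V$
$L^{2}{\left(z{\left(0 \right)} \right)} = \left(35 - \left(-4\right) 0\right)^{2} = \left(35 - 0\right)^{2} = \left(35 + 0\right)^{2} = 35^{2} = 1225$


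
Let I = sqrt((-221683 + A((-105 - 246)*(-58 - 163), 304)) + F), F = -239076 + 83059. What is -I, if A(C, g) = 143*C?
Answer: -sqrt(10714953) ≈ -3273.4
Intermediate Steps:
F = -156017
I = sqrt(10714953) (I = sqrt((-221683 + 143*((-105 - 246)*(-58 - 163))) - 156017) = sqrt((-221683 + 143*(-351*(-221))) - 156017) = sqrt((-221683 + 143*77571) - 156017) = sqrt((-221683 + 11092653) - 156017) = sqrt(10870970 - 156017) = sqrt(10714953) ≈ 3273.4)
-I = -sqrt(10714953)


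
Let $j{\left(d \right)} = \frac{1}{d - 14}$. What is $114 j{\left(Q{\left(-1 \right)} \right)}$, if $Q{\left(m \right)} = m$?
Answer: $- \frac{38}{5} \approx -7.6$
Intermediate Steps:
$j{\left(d \right)} = \frac{1}{-14 + d}$
$114 j{\left(Q{\left(-1 \right)} \right)} = \frac{114}{-14 - 1} = \frac{114}{-15} = 114 \left(- \frac{1}{15}\right) = - \frac{38}{5}$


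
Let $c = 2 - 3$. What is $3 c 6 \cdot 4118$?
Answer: $-74124$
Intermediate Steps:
$c = -1$
$3 c 6 \cdot 4118 = 3 \left(-1\right) 6 \cdot 4118 = \left(-3\right) 6 \cdot 4118 = \left(-18\right) 4118 = -74124$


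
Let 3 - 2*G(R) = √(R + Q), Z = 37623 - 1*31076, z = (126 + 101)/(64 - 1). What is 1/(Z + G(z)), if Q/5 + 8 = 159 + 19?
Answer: 825111/5403212495 + 3*√376439/5403212495 ≈ 0.00015305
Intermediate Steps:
z = 227/63 ≈ 3.6032
Q = 850 (Q = -40 + 5*(159 + 19) = -40 + 5*178 = -40 + 890 = 850)
Z = 6547 (Z = 37623 - 31076 = 6547)
G(R) = 3/2 - √(850 + R)/2 (G(R) = 3/2 - √(R + 850)/2 = 3/2 - √(850 + R)/2)
1/(Z + G(z)) = 1/(6547 + (3/2 - √(850 + 227/63)/2)) = 1/(6547 + (3/2 - √376439/42)) = 1/(13097/2 - √376439/42)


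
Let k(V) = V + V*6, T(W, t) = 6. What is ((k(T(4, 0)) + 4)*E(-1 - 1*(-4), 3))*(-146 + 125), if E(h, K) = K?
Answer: -2898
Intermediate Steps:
k(V) = 7*V (k(V) = V + 6*V = 7*V)
((k(T(4, 0)) + 4)*E(-1 - 1*(-4), 3))*(-146 + 125) = ((7*6 + 4)*3)*(-146 + 125) = ((42 + 4)*3)*(-21) = (46*3)*(-21) = 138*(-21) = -2898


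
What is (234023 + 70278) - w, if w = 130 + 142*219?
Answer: 273073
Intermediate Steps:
w = 31228 (w = 130 + 31098 = 31228)
(234023 + 70278) - w = (234023 + 70278) - 1*31228 = 304301 - 31228 = 273073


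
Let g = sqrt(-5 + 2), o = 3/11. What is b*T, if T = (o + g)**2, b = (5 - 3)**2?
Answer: -1416/121 + 24*I*sqrt(3)/11 ≈ -11.702 + 3.779*I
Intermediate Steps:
b = 4 (b = 2**2 = 4)
o = 3/11 (o = 3*(1/11) = 3/11 ≈ 0.27273)
g = I*sqrt(3) (g = sqrt(-3) = I*sqrt(3) ≈ 1.732*I)
T = (3/11 + I*sqrt(3))**2 ≈ -2.9256 + 0.94475*I
b*T = 4*(-354/121 + 6*I*sqrt(3)/11) = -1416/121 + 24*I*sqrt(3)/11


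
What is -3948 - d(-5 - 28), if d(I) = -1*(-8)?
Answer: -3956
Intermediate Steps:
d(I) = 8
-3948 - d(-5 - 28) = -3948 - 1*8 = -3948 - 8 = -3956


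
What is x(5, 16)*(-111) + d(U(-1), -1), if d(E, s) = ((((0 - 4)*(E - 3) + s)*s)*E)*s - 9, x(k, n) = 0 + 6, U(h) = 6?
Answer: -753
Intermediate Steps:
x(k, n) = 6
d(E, s) = -9 + E*s**2*(12 + s - 4*E) (d(E, s) = (((-4*(-3 + E) + s)*s)*E)*s - 9 = ((((12 - 4*E) + s)*s)*E)*s - 9 = (((12 + s - 4*E)*s)*E)*s - 9 = ((s*(12 + s - 4*E))*E)*s - 9 = (E*s*(12 + s - 4*E))*s - 9 = E*s**2*(12 + s - 4*E) - 9 = -9 + E*s**2*(12 + s - 4*E))
x(5, 16)*(-111) + d(U(-1), -1) = 6*(-111) + (-9 + 6*(-1)**3 - 4*6**2*(-1)**2 + 12*6*(-1)**2) = -666 + (-9 + 6*(-1) - 4*36*1 + 12*6*1) = -666 + (-9 - 6 - 144 + 72) = -666 - 87 = -753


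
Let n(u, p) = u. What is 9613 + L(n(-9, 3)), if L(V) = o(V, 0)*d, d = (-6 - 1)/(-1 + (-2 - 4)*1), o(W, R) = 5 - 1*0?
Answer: 9618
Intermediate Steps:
o(W, R) = 5 (o(W, R) = 5 + 0 = 5)
d = 1 (d = -7/(-1 - 6*1) = -7/(-1 - 6) = -7/(-7) = -7*(-1/7) = 1)
L(V) = 5 (L(V) = 5*1 = 5)
9613 + L(n(-9, 3)) = 9613 + 5 = 9618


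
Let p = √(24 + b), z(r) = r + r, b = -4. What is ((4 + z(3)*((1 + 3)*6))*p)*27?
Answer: 7992*√5 ≈ 17871.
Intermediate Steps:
z(r) = 2*r
p = 2*√5 (p = √(24 - 4) = √20 = 2*√5 ≈ 4.4721)
((4 + z(3)*((1 + 3)*6))*p)*27 = ((4 + (2*3)*((1 + 3)*6))*(2*√5))*27 = ((4 + 6*(4*6))*(2*√5))*27 = ((4 + 6*24)*(2*√5))*27 = ((4 + 144)*(2*√5))*27 = (148*(2*√5))*27 = (296*√5)*27 = 7992*√5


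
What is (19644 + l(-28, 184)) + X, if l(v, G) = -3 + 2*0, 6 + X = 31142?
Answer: 50777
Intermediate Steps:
X = 31136 (X = -6 + 31142 = 31136)
l(v, G) = -3 (l(v, G) = -3 + 0 = -3)
(19644 + l(-28, 184)) + X = (19644 - 3) + 31136 = 19641 + 31136 = 50777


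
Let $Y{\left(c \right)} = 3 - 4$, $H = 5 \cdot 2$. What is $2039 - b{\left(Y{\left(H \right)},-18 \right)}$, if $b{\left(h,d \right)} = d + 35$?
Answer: $2022$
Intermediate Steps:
$H = 10$
$Y{\left(c \right)} = -1$
$b{\left(h,d \right)} = 35 + d$
$2039 - b{\left(Y{\left(H \right)},-18 \right)} = 2039 - \left(35 - 18\right) = 2039 - 17 = 2022$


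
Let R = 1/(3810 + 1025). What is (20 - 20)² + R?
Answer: 1/4835 ≈ 0.00020683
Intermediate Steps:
R = 1/4835 ≈ 0.00020683
(20 - 20)² + R = (20 - 20)² + 1/4835 = 0² + 1/4835 = 0 + 1/4835 = 1/4835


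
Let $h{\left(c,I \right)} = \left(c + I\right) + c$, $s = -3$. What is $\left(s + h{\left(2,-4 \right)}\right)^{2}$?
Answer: $9$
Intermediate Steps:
$h{\left(c,I \right)} = I + 2 c$ ($h{\left(c,I \right)} = \left(I + c\right) + c = I + 2 c$)
$\left(s + h{\left(2,-4 \right)}\right)^{2} = \left(-3 + \left(-4 + 2 \cdot 2\right)\right)^{2} = \left(-3 + \left(-4 + 4\right)\right)^{2} = \left(-3 + 0\right)^{2} = \left(-3\right)^{2} = 9$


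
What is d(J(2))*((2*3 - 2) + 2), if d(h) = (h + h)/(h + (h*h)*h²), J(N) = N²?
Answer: 12/65 ≈ 0.18462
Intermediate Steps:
d(h) = 2*h/(h + h⁴) (d(h) = (2*h)/(h + h²*h²) = (2*h)/(h + h⁴) = 2*h/(h + h⁴))
d(J(2))*((2*3 - 2) + 2) = (2/(1 + (2²)³))*((2*3 - 2) + 2) = (2/(1 + 4³))*((6 - 2) + 2) = (2/(1 + 64))*(4 + 2) = (2/65)*6 = 12/65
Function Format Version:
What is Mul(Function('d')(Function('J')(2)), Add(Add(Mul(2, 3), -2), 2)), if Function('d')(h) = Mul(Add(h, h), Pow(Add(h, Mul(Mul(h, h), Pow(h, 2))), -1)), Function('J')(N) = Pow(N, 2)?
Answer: Rational(12, 65) ≈ 0.18462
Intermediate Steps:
Function('d')(h) = Mul(2, h, Pow(Add(h, Pow(h, 4)), -1)) (Function('d')(h) = Mul(Mul(2, h), Pow(Add(h, Mul(Pow(h, 2), Pow(h, 2))), -1)) = Mul(Mul(2, h), Pow(Add(h, Pow(h, 4)), -1)) = Mul(2, h, Pow(Add(h, Pow(h, 4)), -1)))
Mul(Function('d')(Function('J')(2)), Add(Add(Mul(2, 3), -2), 2)) = Mul(Mul(2, Pow(Add(1, Pow(Pow(2, 2), 3)), -1)), Add(Add(Mul(2, 3), -2), 2)) = Mul(Mul(2, Pow(Add(1, Pow(4, 3)), -1)), Add(Add(6, -2), 2)) = Mul(Mul(2, Pow(Add(1, 64), -1)), Add(4, 2)) = Mul(Mul(2, Pow(65, -1)), 6) = Mul(Mul(2, Rational(1, 65)), 6) = Mul(Rational(2, 65), 6) = Rational(12, 65)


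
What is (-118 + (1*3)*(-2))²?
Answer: 15376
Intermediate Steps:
(-118 + (1*3)*(-2))² = (-118 + 3*(-2))² = (-118 - 6)² = (-124)² = 15376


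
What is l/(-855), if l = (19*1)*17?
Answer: -17/45 ≈ -0.37778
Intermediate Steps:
l = 323 (l = 19*17 = 323)
l/(-855) = 323/(-855) = 323*(-1/855) = -17/45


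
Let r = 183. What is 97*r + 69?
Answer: 17820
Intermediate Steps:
97*r + 69 = 97*183 + 69 = 17751 + 69 = 17820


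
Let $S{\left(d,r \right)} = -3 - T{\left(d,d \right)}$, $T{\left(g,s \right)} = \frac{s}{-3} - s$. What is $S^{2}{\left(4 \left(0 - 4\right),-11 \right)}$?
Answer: $\frac{5329}{9} \approx 592.11$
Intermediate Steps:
$T{\left(g,s \right)} = - \frac{4 s}{3}$ ($T{\left(g,s \right)} = s \left(- \frac{1}{3}\right) - s = - \frac{s}{3} - s = - \frac{4 s}{3}$)
$S{\left(d,r \right)} = -3 + \frac{4 d}{3}$ ($S{\left(d,r \right)} = -3 - - \frac{4 d}{3} = -3 + \frac{4 d}{3}$)
$S^{2}{\left(4 \left(0 - 4\right),-11 \right)} = \left(-3 + \frac{4 \cdot 4 \left(0 - 4\right)}{3}\right)^{2} = \left(-3 + \frac{4 \cdot 4 \left(-4\right)}{3}\right)^{2} = \left(-3 + \frac{4}{3} \left(-16\right)\right)^{2} = \left(-3 - \frac{64}{3}\right)^{2} = \left(- \frac{73}{3}\right)^{2} = \frac{5329}{9}$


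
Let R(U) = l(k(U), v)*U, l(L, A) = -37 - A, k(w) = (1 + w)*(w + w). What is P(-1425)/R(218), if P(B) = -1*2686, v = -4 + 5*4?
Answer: 1343/5777 ≈ 0.23247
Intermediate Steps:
v = 16 (v = -4 + 20 = 16)
k(w) = 2*w*(1 + w) (k(w) = (1 + w)*(2*w) = 2*w*(1 + w))
P(B) = -2686
R(U) = -53*U (R(U) = (-37 - 1*16)*U = (-37 - 16)*U = -53*U)
P(-1425)/R(218) = -2686/((-53*218)) = -2686/(-11554) = -2686*(-1/11554) = 1343/5777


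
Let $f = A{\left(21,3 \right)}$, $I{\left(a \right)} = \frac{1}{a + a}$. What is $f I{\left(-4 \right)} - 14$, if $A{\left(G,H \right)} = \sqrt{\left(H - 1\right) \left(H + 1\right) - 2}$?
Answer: $-14 - \frac{\sqrt{6}}{8} \approx -14.306$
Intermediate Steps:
$I{\left(a \right)} = \frac{1}{2 a}$
$A{\left(G,H \right)} = \sqrt{-2 + \left(1 + H\right) \left(-1 + H\right)}$ ($A{\left(G,H \right)} = \sqrt{\left(-1 + H\right) \left(1 + H\right) - 2} = \sqrt{\left(1 + H\right) \left(-1 + H\right) - 2} = \sqrt{-2 + \left(1 + H\right) \left(-1 + H\right)}$)
$f = \sqrt{6}$ ($f = \sqrt{-3 + 3^{2}} = \sqrt{-3 + 9} = \sqrt{6} \approx 2.4495$)
$f I{\left(-4 \right)} - 14 = \sqrt{6} \frac{1}{2 \left(-4\right)} - 14 = \sqrt{6} \cdot \frac{1}{2} \left(- \frac{1}{4}\right) - 14 = \sqrt{6} \left(- \frac{1}{8}\right) - 14 = - \frac{\sqrt{6}}{8} - 14 = -14 - \frac{\sqrt{6}}{8}$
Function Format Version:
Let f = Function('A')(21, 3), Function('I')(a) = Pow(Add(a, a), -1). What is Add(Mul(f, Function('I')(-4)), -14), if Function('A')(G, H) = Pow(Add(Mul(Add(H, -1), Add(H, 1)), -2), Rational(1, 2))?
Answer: Add(-14, Mul(Rational(-1, 8), Pow(6, Rational(1, 2)))) ≈ -14.306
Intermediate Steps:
Function('I')(a) = Mul(Rational(1, 2), Pow(a, -1)) (Function('I')(a) = Pow(Mul(2, a), -1) = Mul(Rational(1, 2), Pow(a, -1)))
Function('A')(G, H) = Pow(Add(-2, Mul(Add(1, H), Add(-1, H))), Rational(1, 2)) (Function('A')(G, H) = Pow(Add(Mul(Add(-1, H), Add(1, H)), -2), Rational(1, 2)) = Pow(Add(Mul(Add(1, H), Add(-1, H)), -2), Rational(1, 2)) = Pow(Add(-2, Mul(Add(1, H), Add(-1, H))), Rational(1, 2)))
f = Pow(6, Rational(1, 2)) (f = Pow(Add(-3, Pow(3, 2)), Rational(1, 2)) = Pow(Add(-3, 9), Rational(1, 2)) = Pow(6, Rational(1, 2)) ≈ 2.4495)
Add(Mul(f, Function('I')(-4)), -14) = Add(Mul(Pow(6, Rational(1, 2)), Mul(Rational(1, 2), Pow(-4, -1))), -14) = Add(Mul(Pow(6, Rational(1, 2)), Mul(Rational(1, 2), Rational(-1, 4))), -14) = Add(Mul(Pow(6, Rational(1, 2)), Rational(-1, 8)), -14) = Add(Mul(Rational(-1, 8), Pow(6, Rational(1, 2))), -14) = Add(-14, Mul(Rational(-1, 8), Pow(6, Rational(1, 2))))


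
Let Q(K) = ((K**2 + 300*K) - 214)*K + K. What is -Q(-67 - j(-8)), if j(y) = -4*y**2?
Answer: -17427312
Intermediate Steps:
Q(K) = K + K*(-214 + K**2 + 300*K) (Q(K) = (-214 + K**2 + 300*K)*K + K = K*(-214 + K**2 + 300*K) + K = K + K*(-214 + K**2 + 300*K))
-Q(-67 - j(-8)) = -(-67 - (-4)*(-8)**2)*(-213 + (-67 - (-4)*(-8)**2)**2 + 300*(-67 - (-4)*(-8)**2)) = -(-67 - (-4)*64)*(-213 + (-67 - (-4)*64)**2 + 300*(-67 - (-4)*64)) = -(-67 - 1*(-256))*(-213 + (-67 - 1*(-256))**2 + 300*(-67 - 1*(-256))) = -(-67 + 256)*(-213 + (-67 + 256)**2 + 300*(-67 + 256)) = -189*(-213 + 189**2 + 300*189) = -189*(-213 + 35721 + 56700) = -189*92208 = -1*17427312 = -17427312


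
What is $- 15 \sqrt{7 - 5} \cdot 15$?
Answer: $- 225 \sqrt{2} \approx -318.2$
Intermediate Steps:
$- 15 \sqrt{7 - 5} \cdot 15 = - 15 \sqrt{2} \cdot 15 = - 225 \sqrt{2}$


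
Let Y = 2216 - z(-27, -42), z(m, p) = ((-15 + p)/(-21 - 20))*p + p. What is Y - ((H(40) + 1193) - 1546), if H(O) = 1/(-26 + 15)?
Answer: 1203936/451 ≈ 2669.5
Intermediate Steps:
H(O) = -1/11 (H(O) = 1/(-11) = -1/11)
z(m, p) = p + p*(15/41 - p/41) (z(m, p) = ((-15 + p)/(-41))*p + p = ((-15 + p)*(-1/41))*p + p = (15/41 - p/41)*p + p = p*(15/41 - p/41) + p = p + p*(15/41 - p/41))
Y = 94972/41 (Y = 2216 - (-42)*(56 - 1*(-42))/41 = 2216 - (-42)*(56 + 42)/41 = 2216 - (-42)*98/41 = 2216 - 1*(-4116/41) = 2216 + 4116/41 = 94972/41 ≈ 2316.4)
Y - ((H(40) + 1193) - 1546) = 94972/41 - ((-1/11 + 1193) - 1546) = 94972/41 - (13122/11 - 1546) = 94972/41 - 1*(-3884/11) = 94972/41 + 3884/11 = 1203936/451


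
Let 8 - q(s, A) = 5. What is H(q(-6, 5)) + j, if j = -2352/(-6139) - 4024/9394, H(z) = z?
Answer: 12171475/4119269 ≈ 2.9548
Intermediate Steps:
q(s, A) = 3 (q(s, A) = 8 - 1*5 = 8 - 5 = 3)
j = -186332/4119269 (j = -2352*(-1/6139) - 4024*1/9394 = 336/877 - 2012/4697 = -186332/4119269 ≈ -0.045234)
H(q(-6, 5)) + j = 3 - 186332/4119269 = 12171475/4119269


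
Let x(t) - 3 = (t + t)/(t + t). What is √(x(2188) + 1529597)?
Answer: √1529601 ≈ 1236.8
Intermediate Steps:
x(t) = 4 (x(t) = 3 + (t + t)/(t + t) = 3 + (2*t)/((2*t)) = 3 + (2*t)*(1/(2*t)) = 3 + 1 = 4)
√(x(2188) + 1529597) = √(4 + 1529597) = √1529601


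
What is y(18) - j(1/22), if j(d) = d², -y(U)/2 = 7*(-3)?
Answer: 20327/484 ≈ 41.998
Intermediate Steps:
y(U) = 42 (y(U) = -14*(-3) = -2*(-21) = 42)
y(18) - j(1/22) = 42 - (1/22)² = 42 - 1*1/484 = 42 - 1/484 = 20327/484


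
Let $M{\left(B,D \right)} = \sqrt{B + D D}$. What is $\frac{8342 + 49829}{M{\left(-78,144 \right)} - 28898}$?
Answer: $- \frac{840512779}{417536873} - \frac{58171 \sqrt{20658}}{835073746} \approx -2.023$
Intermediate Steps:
$M{\left(B,D \right)} = \sqrt{B + D^{2}}$
$\frac{8342 + 49829}{M{\left(-78,144 \right)} - 28898} = \frac{8342 + 49829}{\sqrt{-78 + 144^{2}} - 28898} = \frac{58171}{\sqrt{-78 + 20736} - 28898} = \frac{58171}{\sqrt{20658} - 28898} = \frac{58171}{-28898 + \sqrt{20658}}$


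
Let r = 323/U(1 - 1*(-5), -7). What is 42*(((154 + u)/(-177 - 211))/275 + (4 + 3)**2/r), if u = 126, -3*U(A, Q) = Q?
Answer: 25428746/1723205 ≈ 14.757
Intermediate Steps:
U(A, Q) = -Q/3
r = 969/7 (r = 323/((-1/3*(-7))) = 323/(7/3) = 323*(3/7) = 969/7 ≈ 138.43)
42*(((154 + u)/(-177 - 211))/275 + (4 + 3)**2/r) = 42*(((154 + 126)/(-177 - 211))/275 + (4 + 3)**2/(969/7)) = 42*((280/(-388))*(1/275) + 7**2*(7/969)) = 42*((280*(-1/388))*(1/275) + 49*(7/969)) = 42*(-70/97*1/275 + 343/969) = 42*(-14/5335 + 343/969) = 42*(1816339/5169615) = 25428746/1723205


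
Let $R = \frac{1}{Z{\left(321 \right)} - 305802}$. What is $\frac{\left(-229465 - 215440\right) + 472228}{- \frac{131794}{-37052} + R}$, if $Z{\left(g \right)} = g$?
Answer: $\frac{154630174306938}{20130262931} \approx 7681.5$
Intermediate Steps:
$R = - \frac{1}{305481}$ ($R = \frac{1}{321 - 305802} = \frac{1}{-305481} = - \frac{1}{305481} \approx -3.2735 \cdot 10^{-6}$)
$\frac{\left(-229465 - 215440\right) + 472228}{- \frac{131794}{-37052} + R} = \frac{\left(-229465 - 215440\right) + 472228}{- \frac{131794}{-37052} - \frac{1}{305481}} = \frac{\left(-229465 - 215440\right) + 472228}{\left(-131794\right) \left(- \frac{1}{37052}\right) - \frac{1}{305481}} = \frac{-444905 + 472228}{\frac{65897}{18526} - \frac{1}{305481}} = \frac{27323}{\frac{20130262931}{5659341006}} = 27323 \cdot \frac{5659341006}{20130262931} = \frac{154630174306938}{20130262931}$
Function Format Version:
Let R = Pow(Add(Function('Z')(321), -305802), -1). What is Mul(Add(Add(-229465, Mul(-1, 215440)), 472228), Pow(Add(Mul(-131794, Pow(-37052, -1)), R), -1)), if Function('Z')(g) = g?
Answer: Rational(154630174306938, 20130262931) ≈ 7681.5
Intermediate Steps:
R = Rational(-1, 305481) (R = Pow(Add(321, -305802), -1) = Pow(-305481, -1) = Rational(-1, 305481) ≈ -3.2735e-6)
Mul(Add(Add(-229465, Mul(-1, 215440)), 472228), Pow(Add(Mul(-131794, Pow(-37052, -1)), R), -1)) = Mul(Add(Add(-229465, Mul(-1, 215440)), 472228), Pow(Add(Mul(-131794, Pow(-37052, -1)), Rational(-1, 305481)), -1)) = Mul(Add(Add(-229465, -215440), 472228), Pow(Add(Mul(-131794, Rational(-1, 37052)), Rational(-1, 305481)), -1)) = Mul(Add(-444905, 472228), Pow(Add(Rational(65897, 18526), Rational(-1, 305481)), -1)) = Mul(27323, Pow(Rational(20130262931, 5659341006), -1)) = Mul(27323, Rational(5659341006, 20130262931)) = Rational(154630174306938, 20130262931)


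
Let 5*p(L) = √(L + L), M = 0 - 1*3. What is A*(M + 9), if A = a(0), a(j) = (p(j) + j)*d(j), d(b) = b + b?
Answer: 0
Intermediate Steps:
d(b) = 2*b
M = -3 (M = 0 - 3 = -3)
p(L) = √2*√L/5 (p(L) = √(L + L)/5 = √(2*L)/5 = (√2*√L)/5 = √2*√L/5)
a(j) = 2*j*(j + √2*√j/5) (a(j) = (√2*√j/5 + j)*(2*j) = (j + √2*√j/5)*(2*j) = 2*j*(j + √2*√j/5))
A = 0 (A = (⅖)*0*(5*0 + √2*√0) = (⅖)*0*(0 + √2*0) = (⅖)*0*(0 + 0) = (⅖)*0*0 = 0)
A*(M + 9) = 0*(-3 + 9) = 0*6 = 0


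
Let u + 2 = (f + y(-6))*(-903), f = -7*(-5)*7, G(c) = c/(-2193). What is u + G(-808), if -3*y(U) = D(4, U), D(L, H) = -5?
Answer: -488472398/2193 ≈ -2.2274e+5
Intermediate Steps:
G(c) = -c/2193 (G(c) = c*(-1/2193) = -c/2193)
y(U) = 5/3 (y(U) = -1/3*(-5) = 5/3)
f = 245 (f = 35*7 = 245)
u = -222742 (u = -2 + (245 + 5/3)*(-903) = -2 + (740/3)*(-903) = -2 - 222740 = -222742)
u + G(-808) = -222742 - 1/2193*(-808) = -222742 + 808/2193 = -488472398/2193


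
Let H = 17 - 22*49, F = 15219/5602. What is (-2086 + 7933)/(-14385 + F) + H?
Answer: -28505682835/26856517 ≈ -1061.4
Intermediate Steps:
F = 15219/5602 (F = 15219*(1/5602) = 15219/5602 ≈ 2.7167)
H = -1061 (H = 17 - 1078 = -1061)
(-2086 + 7933)/(-14385 + F) + H = (-2086 + 7933)/(-14385 + 15219/5602) - 1061 = 5847/(-80569551/5602) - 1061 = 5847*(-5602/80569551) - 1061 = -10918298/26856517 - 1061 = -28505682835/26856517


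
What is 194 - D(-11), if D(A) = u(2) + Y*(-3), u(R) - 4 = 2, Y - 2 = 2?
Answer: 200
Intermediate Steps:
Y = 4 (Y = 2 + 2 = 4)
u(R) = 6 (u(R) = 4 + 2 = 6)
D(A) = -6 (D(A) = 6 + 4*(-3) = 6 - 12 = -6)
194 - D(-11) = 194 - 1*(-6) = 194 + 6 = 200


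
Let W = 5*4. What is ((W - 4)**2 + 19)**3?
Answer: 20796875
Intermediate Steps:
W = 20
((W - 4)**2 + 19)**3 = ((20 - 4)**2 + 19)**3 = (16**2 + 19)**3 = (256 + 19)**3 = 275**3 = 20796875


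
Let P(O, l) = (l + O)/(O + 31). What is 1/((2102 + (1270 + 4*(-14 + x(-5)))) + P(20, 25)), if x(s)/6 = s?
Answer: 17/54347 ≈ 0.00031280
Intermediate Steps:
x(s) = 6*s
P(O, l) = (O + l)/(31 + O)
1/((2102 + (1270 + 4*(-14 + x(-5)))) + P(20, 25)) = 1/((2102 + (1270 + 4*(-14 + 6*(-5)))) + (20 + 25)/(31 + 20)) = 1/((2102 + (1270 + 4*(-14 - 30))) + 45/51) = 1/((2102 + (1270 + 4*(-44))) + (1/51)*45) = 1/((2102 + (1270 - 176)) + 15/17) = 1/((2102 + 1094) + 15/17) = 1/(3196 + 15/17) = 1/(54347/17) = 17/54347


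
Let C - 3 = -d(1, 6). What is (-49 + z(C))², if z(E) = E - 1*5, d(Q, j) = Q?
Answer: 2704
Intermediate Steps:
C = 2 (C = 3 - 1*1 = 3 - 1 = 2)
z(E) = -5 + E (z(E) = E - 5 = -5 + E)
(-49 + z(C))² = (-49 + (-5 + 2))² = (-49 - 3)² = (-52)² = 2704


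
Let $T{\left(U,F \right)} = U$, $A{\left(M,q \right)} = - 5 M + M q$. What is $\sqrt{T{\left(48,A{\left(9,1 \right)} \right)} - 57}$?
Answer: $3 i \approx 3.0 i$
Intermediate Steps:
$\sqrt{T{\left(48,A{\left(9,1 \right)} \right)} - 57} = \sqrt{48 - 57} = \sqrt{-9} = 3 i$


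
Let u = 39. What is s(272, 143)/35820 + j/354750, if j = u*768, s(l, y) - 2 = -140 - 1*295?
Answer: 30642463/423571500 ≈ 0.072343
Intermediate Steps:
s(l, y) = -433 (s(l, y) = 2 + (-140 - 1*295) = 2 + (-140 - 295) = 2 - 435 = -433)
j = 29952 (j = 39*768 = 29952)
s(272, 143)/35820 + j/354750 = -433/35820 + 29952/354750 = -433*1/35820 + 29952*(1/354750) = -433/35820 + 4992/59125 = 30642463/423571500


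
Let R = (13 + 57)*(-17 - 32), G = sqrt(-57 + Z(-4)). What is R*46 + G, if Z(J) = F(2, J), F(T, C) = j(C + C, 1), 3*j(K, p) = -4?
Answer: -157780 + 5*I*sqrt(21)/3 ≈ -1.5778e+5 + 7.6376*I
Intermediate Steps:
j(K, p) = -4/3 (j(K, p) = (1/3)*(-4) = -4/3)
F(T, C) = -4/3
Z(J) = -4/3
G = 5*I*sqrt(21)/3 (G = sqrt(-57 - 4/3) = sqrt(-175/3) = 5*I*sqrt(21)/3 ≈ 7.6376*I)
R = -3430 (R = 70*(-49) = -3430)
R*46 + G = -3430*46 + 5*I*sqrt(21)/3 = -157780 + 5*I*sqrt(21)/3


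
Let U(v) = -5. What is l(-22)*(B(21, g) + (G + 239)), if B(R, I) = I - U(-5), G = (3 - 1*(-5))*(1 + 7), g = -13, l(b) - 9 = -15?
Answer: -1770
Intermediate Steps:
l(b) = -6 (l(b) = 9 - 15 = -6)
G = 64 (G = (3 + 5)*8 = 8*8 = 64)
B(R, I) = 5 + I (B(R, I) = I - 1*(-5) = I + 5 = 5 + I)
l(-22)*(B(21, g) + (G + 239)) = -6*((5 - 13) + (64 + 239)) = -6*(-8 + 303) = -6*295 = -1770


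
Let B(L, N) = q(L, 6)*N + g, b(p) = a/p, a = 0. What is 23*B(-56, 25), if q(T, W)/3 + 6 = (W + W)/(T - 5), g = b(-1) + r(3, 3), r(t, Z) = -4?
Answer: -657662/61 ≈ -10781.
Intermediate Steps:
b(p) = 0 (b(p) = 0/p = 0)
g = -4 (g = 0 - 4 = -4)
q(T, W) = -18 + 6*W/(-5 + T) (q(T, W) = -18 + 3*((W + W)/(T - 5)) = -18 + 3*((2*W)/(-5 + T)) = -18 + 3*(2*W/(-5 + T)) = -18 + 6*W/(-5 + T))
B(L, N) = -4 + 6*N*(21 - 3*L)/(-5 + L) (B(L, N) = (6*(15 + 6 - 3*L)/(-5 + L))*N - 4 = (6*(21 - 3*L)/(-5 + L))*N - 4 = 6*N*(21 - 3*L)/(-5 + L) - 4 = -4 + 6*N*(21 - 3*L)/(-5 + L))
23*B(-56, 25) = 23*(2*(10 - 2*(-56) + 9*25*(7 - 1*(-56)))/(-5 - 56)) = 23*(2*(10 + 112 + 9*25*(7 + 56))/(-61)) = 23*(2*(-1/61)*(10 + 112 + 9*25*63)) = 23*(2*(-1/61)*(10 + 112 + 14175)) = 23*(2*(-1/61)*14297) = 23*(-28594/61) = -657662/61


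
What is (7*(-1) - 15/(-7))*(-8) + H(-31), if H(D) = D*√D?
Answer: 272/7 - 31*I*√31 ≈ 38.857 - 172.6*I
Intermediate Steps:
H(D) = D^(3/2)
(7*(-1) - 15/(-7))*(-8) + H(-31) = (7*(-1) - 15/(-7))*(-8) + (-31)^(3/2) = (-7 - 15*(-⅐))*(-8) - 31*I*√31 = (-7 + 15/7)*(-8) - 31*I*√31 = -34/7*(-8) - 31*I*√31 = 272/7 - 31*I*√31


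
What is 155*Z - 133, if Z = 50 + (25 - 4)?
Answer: 10872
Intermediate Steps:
Z = 71 (Z = 50 + 21 = 71)
155*Z - 133 = 155*71 - 133 = 11005 - 133 = 10872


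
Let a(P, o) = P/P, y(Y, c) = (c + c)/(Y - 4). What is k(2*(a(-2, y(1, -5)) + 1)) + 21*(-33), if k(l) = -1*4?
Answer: -697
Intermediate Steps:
y(Y, c) = 2*c/(-4 + Y) (y(Y, c) = (2*c)/(-4 + Y) = 2*c/(-4 + Y))
a(P, o) = 1
k(l) = -4
k(2*(a(-2, y(1, -5)) + 1)) + 21*(-33) = -4 + 21*(-33) = -4 - 693 = -697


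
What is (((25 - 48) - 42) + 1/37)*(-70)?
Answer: 168280/37 ≈ 4548.1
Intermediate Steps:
(((25 - 48) - 42) + 1/37)*(-70) = ((-23 - 42) + 1/37)*(-70) = (-65 + 1/37)*(-70) = -2404/37*(-70) = 168280/37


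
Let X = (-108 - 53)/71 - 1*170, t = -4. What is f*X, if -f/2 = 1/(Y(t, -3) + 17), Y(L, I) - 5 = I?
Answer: 24462/1349 ≈ 18.133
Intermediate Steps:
Y(L, I) = 5 + I
f = -2/19 (f = -2/((5 - 3) + 17) = -2/(2 + 17) = -2/19 ≈ -0.10526)
X = -12231/71 (X = -161*1/71 - 170 = -161/71 - 170 = -12231/71 ≈ -172.27)
f*X = -2/19*(-12231/71) = 24462/1349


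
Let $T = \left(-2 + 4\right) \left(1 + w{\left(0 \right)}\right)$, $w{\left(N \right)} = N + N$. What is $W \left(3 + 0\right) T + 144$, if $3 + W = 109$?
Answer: $780$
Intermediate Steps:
$W = 106$ ($W = -3 + 109 = 106$)
$w{\left(N \right)} = 2 N$
$T = 2$ ($T = \left(-2 + 4\right) \left(1 + 2 \cdot 0\right) = 2 \left(1 + 0\right) = 2 \cdot 1 = 2$)
$W \left(3 + 0\right) T + 144 = 106 \left(3 + 0\right) 2 + 144 = 106 \cdot 3 \cdot 2 + 144 = 106 \cdot 6 + 144 = 636 + 144 = 780$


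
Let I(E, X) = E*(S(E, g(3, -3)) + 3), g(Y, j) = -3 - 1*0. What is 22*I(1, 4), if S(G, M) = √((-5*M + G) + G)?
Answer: 66 + 22*√17 ≈ 156.71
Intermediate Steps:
g(Y, j) = -3 (g(Y, j) = -3 + 0 = -3)
S(G, M) = √(-5*M + 2*G) (S(G, M) = √((G - 5*M) + G) = √(-5*M + 2*G))
I(E, X) = E*(3 + √(15 + 2*E)) (I(E, X) = E*(√(-5*(-3) + 2*E) + 3) = E*(√(15 + 2*E) + 3) = E*(3 + √(15 + 2*E)))
22*I(1, 4) = 22*(1*(3 + √(15 + 2*1))) = 22*(1*(3 + √(15 + 2))) = 22*(1*(3 + √17)) = 22*(3 + √17) = 66 + 22*√17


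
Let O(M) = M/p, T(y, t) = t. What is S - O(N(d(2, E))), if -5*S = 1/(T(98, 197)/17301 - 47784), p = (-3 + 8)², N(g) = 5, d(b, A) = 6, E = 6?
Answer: -826693486/4133553935 ≈ -0.20000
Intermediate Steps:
p = 25 (p = 5² = 25)
S = 17301/4133553935 (S = -1/(5*(197/17301 - 47784)) = -1/(5*(-826710787/17301)) = -⅕*(-17301/826710787) = 17301/4133553935 ≈ 4.1855e-6)
O(M) = M/25
S - O(N(d(2, E))) = 17301/4133553935 - 5/25 = 17301/4133553935 - 1*⅕ = 17301/4133553935 - ⅕ = -826693486/4133553935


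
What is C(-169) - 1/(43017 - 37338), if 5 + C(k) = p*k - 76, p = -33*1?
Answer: 31211783/5679 ≈ 5496.0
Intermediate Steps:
p = -33
C(k) = -81 - 33*k (C(k) = -5 + (-33*k - 76) = -5 + (-76 - 33*k) = -81 - 33*k)
C(-169) - 1/(43017 - 37338) = (-81 - 33*(-169)) - 1/(43017 - 37338) = (-81 + 5577) - 1/5679 = 5496 - 1*1/5679 = 5496 - 1/5679 = 31211783/5679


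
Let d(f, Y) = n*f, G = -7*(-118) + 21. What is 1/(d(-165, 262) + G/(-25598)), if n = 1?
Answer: -25598/4224517 ≈ -0.0060594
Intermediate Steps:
G = 847 (G = 826 + 21 = 847)
d(f, Y) = f (d(f, Y) = 1*f = f)
1/(d(-165, 262) + G/(-25598)) = 1/(-165 + 847/(-25598)) = 1/(-165 + 847*(-1/25598)) = 1/(-165 - 847/25598) = 1/(-4224517/25598) = -25598/4224517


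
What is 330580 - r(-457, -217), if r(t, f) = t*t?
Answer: 121731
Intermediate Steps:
r(t, f) = t²
330580 - r(-457, -217) = 330580 - 1*(-457)² = 330580 - 1*208849 = 330580 - 208849 = 121731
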